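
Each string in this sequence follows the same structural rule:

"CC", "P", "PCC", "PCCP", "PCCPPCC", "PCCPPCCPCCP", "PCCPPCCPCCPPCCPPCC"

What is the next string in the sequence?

Each term (from the third on) is the previous term followed by the one before it: term 3 = P·CC = PCC.
So term 8 is PCCPPCCPCCPPCCPPCC·PCCPPCCPCCP.

PCCPPCCPCCPPCCPPCCPCCPPCCPCCP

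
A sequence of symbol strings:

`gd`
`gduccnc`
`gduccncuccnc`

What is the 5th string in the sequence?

Every step adds uccnc to the end: s(k+1) = s(k)·uccnc.
From gduccncuccnc, 2 further steps: gduccncuccnc → gduccncuccncuccnc → (answer).

gduccncuccncuccncuccnc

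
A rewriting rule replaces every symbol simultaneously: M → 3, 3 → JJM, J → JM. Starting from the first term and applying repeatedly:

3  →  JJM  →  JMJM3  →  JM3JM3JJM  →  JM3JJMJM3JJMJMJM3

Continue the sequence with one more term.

JM3JJMJMJM3JM3JJMJMJM3JM3JM3JJM

φ(JM3JJMJM3JJMJMJM3) expands symbol-by-symbol to JM 3 JJM JM JM 3 JM 3 JJM JM JM 3 JM 3 JM 3 JJM; joining the 17 pieces gives the next term.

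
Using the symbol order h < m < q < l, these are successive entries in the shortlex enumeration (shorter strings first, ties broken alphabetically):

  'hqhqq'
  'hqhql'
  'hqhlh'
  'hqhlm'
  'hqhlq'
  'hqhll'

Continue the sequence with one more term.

Treat hqhll as a base-4 numeral over the given alphabet and add one, carrying through any trailing l's.

hqmhh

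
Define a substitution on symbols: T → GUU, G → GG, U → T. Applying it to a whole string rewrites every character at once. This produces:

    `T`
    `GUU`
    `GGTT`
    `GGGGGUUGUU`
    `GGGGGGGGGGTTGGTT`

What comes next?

Rewriting the 16 symbols of GGGGGGGGGGTTGGTT one by one yields GG GG GG GG GG GG GG GG GG GG GUU GUU GG GG GUU GUU; concatenated:

GGGGGGGGGGGGGGGGGGGGGUUGUUGGGGGUUGUU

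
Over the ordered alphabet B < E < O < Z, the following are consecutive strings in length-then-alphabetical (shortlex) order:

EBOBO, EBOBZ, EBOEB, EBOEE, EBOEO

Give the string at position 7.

Advancing 2 positions from EBOEO through EBOEO → EBOEZ reaches term 7.

EBOOB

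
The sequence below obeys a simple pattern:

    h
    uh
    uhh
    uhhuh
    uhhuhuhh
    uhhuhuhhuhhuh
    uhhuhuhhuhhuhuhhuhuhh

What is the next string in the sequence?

Each term (from the third on) is the previous term followed by the one before it: term 3 = uh·h = uhh.
Continuing: uhhuhuhhuhhuhuhhuhuhh · uhhuhuhhuhhuh gives term 8.

uhhuhuhhuhhuhuhhuhuhhuhhuhuhhuhhuh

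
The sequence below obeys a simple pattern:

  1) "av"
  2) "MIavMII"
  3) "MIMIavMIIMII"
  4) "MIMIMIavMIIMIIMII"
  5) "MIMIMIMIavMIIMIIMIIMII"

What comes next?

MIMIMIMIMIavMIIMIIMIIMIIMII

Every step adds MI to the front and MII to the end of the previous string.
One more step from MIMIMIMIavMIIMIIMIIMII gives the answer.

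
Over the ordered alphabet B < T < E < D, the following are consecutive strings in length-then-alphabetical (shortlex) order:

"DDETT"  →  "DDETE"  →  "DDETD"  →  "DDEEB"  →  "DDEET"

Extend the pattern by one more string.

Treat DDEET as a base-4 numeral over the given alphabet and add one, carrying through any trailing D's.

DDEEE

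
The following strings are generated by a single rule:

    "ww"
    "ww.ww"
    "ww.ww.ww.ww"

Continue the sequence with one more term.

Every step duplicates the string with '.' between the halves.
Doubling ww.ww.ww.ww with '.' between the halves:

ww.ww.ww.ww.ww.ww.ww.ww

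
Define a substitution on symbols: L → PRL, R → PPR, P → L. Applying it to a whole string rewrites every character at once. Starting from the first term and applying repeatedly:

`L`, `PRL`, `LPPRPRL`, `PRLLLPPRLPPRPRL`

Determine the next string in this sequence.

LPPRPRLPRLPRLLLPPRPRLLLPPRLPPRPRL

Applying the rule to each of the 15 symbols of PRLLLPPRLPPRPRL gives the pieces L PPR PRL PRL PRL L L PPR PRL L L PPR L PPR PRL, which concatenate to the answer.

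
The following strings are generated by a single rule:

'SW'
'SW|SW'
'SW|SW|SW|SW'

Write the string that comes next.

SW|SW|SW|SW|SW|SW|SW|SW

Each string is two copies of the previous one joined by '|'.
So the next term is two copies of SW|SW|SW|SW with '|' between the halves.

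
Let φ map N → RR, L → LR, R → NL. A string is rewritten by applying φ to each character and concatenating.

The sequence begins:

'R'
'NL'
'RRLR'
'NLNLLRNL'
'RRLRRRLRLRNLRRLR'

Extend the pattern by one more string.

NLNLLRNLNLNLLRNLLRNLRRLRNLNLLRNL

φ(RRLRRRLRLRNLRRLR) expands symbol-by-symbol to NL NL LR NL NL NL LR NL LR NL RR LR NL NL LR NL; joining the 16 pieces gives the next term.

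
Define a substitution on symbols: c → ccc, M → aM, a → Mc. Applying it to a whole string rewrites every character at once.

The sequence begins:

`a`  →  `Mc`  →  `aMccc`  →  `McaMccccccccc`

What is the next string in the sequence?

aMcccMcaMccccccccccccccccccccccccccc

Replace each of the 13 characters of McaMccccccccc in place — aM ccc Mc aM ccc ccc ccc ccc ccc ccc ccc ccc ccc — and concatenate.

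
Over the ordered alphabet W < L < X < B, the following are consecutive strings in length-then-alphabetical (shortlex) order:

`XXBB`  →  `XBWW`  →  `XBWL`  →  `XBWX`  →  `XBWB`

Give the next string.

XBLW

Find the rightmost character of XBWB below B, bump it to the next letter, and reset everything to its right to W.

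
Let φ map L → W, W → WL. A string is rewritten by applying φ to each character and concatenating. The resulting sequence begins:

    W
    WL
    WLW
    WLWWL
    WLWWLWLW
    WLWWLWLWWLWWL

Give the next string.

Rewriting the 13 symbols of WLWWLWLWWLWWL one by one yields WL W WL WL W WL W WL WL W WL WL W; concatenated:

WLWWLWLWWLWWLWLWWLWLW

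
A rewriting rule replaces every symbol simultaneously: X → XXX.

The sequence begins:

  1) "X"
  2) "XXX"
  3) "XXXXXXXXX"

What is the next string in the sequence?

Expanding XXXXXXXXX: X→XXX, X→XXX, X→XXX, X→XXX, X→XXX, X→XXX, X→XXX, X→XXX, X→XXX. Concatenated: XXX XXX XXX XXX XXX XXX XXX XXX XXX.

XXXXXXXXXXXXXXXXXXXXXXXXXXX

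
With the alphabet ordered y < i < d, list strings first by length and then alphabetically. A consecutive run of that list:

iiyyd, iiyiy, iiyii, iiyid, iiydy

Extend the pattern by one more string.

The successor of iiydy increments the rightmost position that isn't already d and resets every position after it to y.

iiydi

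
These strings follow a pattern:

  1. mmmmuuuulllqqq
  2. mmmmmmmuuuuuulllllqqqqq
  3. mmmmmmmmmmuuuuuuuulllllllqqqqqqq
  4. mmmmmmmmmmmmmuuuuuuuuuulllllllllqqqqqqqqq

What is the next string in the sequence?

mmmmmmmmmmmmmmmmuuuuuuuuuuuulllllllllllqqqqqqqqqqq

Each string has the form m^{3n-2} u^{2n} l^{2n-1} q^{2n-1}, where the shown terms are n = 2, 3, 4, 5.
For the next term, n = 6, so the run lengths are 16, 12, 11, 11.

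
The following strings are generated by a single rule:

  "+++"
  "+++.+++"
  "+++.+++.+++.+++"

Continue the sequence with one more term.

Each string is two copies of the previous one joined by '.'.
Doubling +++.+++.+++.+++ with '.' between the halves:

+++.+++.+++.+++.+++.+++.+++.+++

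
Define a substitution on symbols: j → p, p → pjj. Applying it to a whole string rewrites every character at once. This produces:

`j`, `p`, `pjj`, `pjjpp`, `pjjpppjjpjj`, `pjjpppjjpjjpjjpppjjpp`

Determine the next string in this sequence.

pjjpppjjpjjpjjpppjjpppjjpppjjpjjpjjpppjjpjj

φ(pjjpppjjpjjpjjpppjjpp) expands symbol-by-symbol to pjj p p pjj pjj pjj p p pjj p p pjj p p pjj pjj pjj p p pjj pjj; joining the 21 pieces gives the next term.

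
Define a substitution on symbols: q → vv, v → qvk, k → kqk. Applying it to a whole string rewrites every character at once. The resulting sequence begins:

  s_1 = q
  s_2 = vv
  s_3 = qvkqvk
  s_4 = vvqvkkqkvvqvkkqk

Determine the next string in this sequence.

Rewriting the 16 symbols of vvqvkkqkvvqvkkqk one by one yields qvk qvk vv qvk kqk kqk vv kqk qvk qvk vv qvk kqk kqk vv kqk; concatenated:

qvkqvkvvqvkkqkkqkvvkqkqvkqvkvvqvkkqkkqkvvkqk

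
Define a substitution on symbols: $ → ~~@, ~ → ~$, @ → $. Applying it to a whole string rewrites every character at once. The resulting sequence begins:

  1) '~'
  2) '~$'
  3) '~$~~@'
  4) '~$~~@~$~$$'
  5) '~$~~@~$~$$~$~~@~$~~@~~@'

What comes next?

Replace each of the 23 characters of ~$~~@~$~$$~$~~@~$~~@~~@ in place — ~$ ~~@ ~$ ~$ $ ~$ ~~@ ~$ ~~@ ~~@ ~$ ~~@ ~$ ~$ $ ~$ ~~@ ~$ ~$ $ ~$ ~$ $ — and concatenate.

~$~~@~$~$$~$~~@~$~~@~~@~$~~@~$~$$~$~~@~$~$$~$~$$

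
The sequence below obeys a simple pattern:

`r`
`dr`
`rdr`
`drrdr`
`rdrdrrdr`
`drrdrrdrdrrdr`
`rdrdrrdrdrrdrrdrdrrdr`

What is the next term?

drrdrrdrdrrdrrdrdrrdrdrrdrrdrdrrdr

From term 3 onward, concatenate the second-to-last term with the last: r·dr = rdr, dr·rdr = drrdr, …
So term 8 is drrdrrdrdrrdr·rdrdrrdrdrrdrrdrdrrdr.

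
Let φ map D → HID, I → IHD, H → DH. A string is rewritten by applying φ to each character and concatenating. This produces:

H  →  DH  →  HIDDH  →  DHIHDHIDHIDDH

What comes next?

HIDDHIHDDHHIDDHIHDHIDDHIHDHIDHIDDH

φ(DHIHDHIDHIDDH) expands symbol-by-symbol to HID DH IHD DH HID DH IHD HID DH IHD HID HID DH; joining the 13 pieces gives the next term.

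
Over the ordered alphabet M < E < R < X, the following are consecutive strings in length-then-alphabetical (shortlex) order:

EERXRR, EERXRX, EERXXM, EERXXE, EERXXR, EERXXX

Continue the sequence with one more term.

EEXMMM

Find the rightmost character of EERXXX below X, bump it to the next letter, and reset everything to its right to M.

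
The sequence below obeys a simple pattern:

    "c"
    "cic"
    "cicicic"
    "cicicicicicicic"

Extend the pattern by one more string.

cicicicicicicicicicicicicicicic

s(k+1) = s(k)·i·s(k) — each term doubles the last with 'i' between the halves.
So the next term is two copies of cicicicicicicic with 'i' between the halves.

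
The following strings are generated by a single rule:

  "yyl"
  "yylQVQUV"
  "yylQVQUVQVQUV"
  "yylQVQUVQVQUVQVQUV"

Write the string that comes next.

yylQVQUVQVQUVQVQUVQVQUV

Every step adds QVQUV to the end: s(k+1) = s(k)·QVQUV.
One more step from yylQVQUVQVQUVQVQUV gives the answer.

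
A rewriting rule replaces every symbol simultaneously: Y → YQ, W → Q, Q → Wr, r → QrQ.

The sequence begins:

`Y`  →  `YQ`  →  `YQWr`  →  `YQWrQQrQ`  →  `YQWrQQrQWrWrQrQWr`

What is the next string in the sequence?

φ(YQWrQQrQWrWrQrQWr) expands symbol-by-symbol to YQ Wr Q QrQ Wr Wr QrQ Wr Q QrQ Q QrQ Wr QrQ Wr Q QrQ; joining the 17 pieces gives the next term.

YQWrQQrQWrWrQrQWrQQrQQQrQWrQrQWrQQrQ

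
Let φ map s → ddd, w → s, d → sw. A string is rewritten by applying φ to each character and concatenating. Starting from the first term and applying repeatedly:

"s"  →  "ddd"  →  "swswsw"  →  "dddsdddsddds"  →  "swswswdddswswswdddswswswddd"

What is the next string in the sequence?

Rewriting the 27 symbols of swswswdddswswswdddswswswddd one by one yields ddd s ddd s ddd s sw sw sw ddd s ddd s ddd s sw sw sw ddd s ddd s ddd s sw sw sw; concatenated:

dddsdddsdddsswswswdddsdddsdddsswswswdddsdddsdddsswswsw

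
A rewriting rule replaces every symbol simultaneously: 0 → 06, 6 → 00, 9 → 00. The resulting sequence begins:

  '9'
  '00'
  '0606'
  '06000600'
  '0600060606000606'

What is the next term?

Rewriting the 16 symbols of 0600060606000606 one by one yields 06 00 06 06 06 00 06 00 06 00 06 06 06 00 06 00; concatenated:

06000606060006000600060606000600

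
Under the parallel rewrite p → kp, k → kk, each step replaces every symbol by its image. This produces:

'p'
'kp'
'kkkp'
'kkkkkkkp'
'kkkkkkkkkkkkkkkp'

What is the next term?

Rewriting the 16 symbols of kkkkkkkkkkkkkkkp one by one yields kk kk kk kk kk kk kk kk kk kk kk kk kk kk kk kp; concatenated:

kkkkkkkkkkkkkkkkkkkkkkkkkkkkkkkp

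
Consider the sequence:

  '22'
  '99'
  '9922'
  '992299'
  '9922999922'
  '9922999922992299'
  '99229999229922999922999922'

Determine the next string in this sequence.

From term 3 onward, concatenate the last term with the second-to-last: 99·22 = 9922, 9922·99 = 992299, …
Continuing: 99229999229922999922999922 · 9922999922992299 gives term 8.

992299992299229999229999229922999922992299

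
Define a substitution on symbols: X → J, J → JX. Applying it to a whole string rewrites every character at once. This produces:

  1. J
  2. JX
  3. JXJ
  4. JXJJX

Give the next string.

Rewriting each symbol of JXJJX: J→JX, X→J, J→JX, J→JX, X→J, which concatenates to JX J JX JX J.

JXJJXJXJ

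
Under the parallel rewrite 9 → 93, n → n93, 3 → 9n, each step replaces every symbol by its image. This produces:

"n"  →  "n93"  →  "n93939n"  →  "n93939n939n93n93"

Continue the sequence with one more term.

Applying the rule to each of the 16 symbols of n93939n939n93n93 gives the pieces n93 93 9n 93 9n 93 n93 93 9n 93 n93 93 9n n93 93 9n, which concatenate to the answer.

n93939n939n93n93939n93n93939nn93939n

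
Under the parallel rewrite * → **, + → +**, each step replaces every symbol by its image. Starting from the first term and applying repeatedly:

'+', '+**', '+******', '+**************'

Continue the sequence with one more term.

Rewriting the 15 symbols of +************** one by one yields +** ** ** ** ** ** ** ** ** ** ** ** ** ** **; concatenated:

+******************************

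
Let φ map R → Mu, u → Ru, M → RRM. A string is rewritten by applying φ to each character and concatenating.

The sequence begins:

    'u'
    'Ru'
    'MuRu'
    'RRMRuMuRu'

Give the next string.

MuMuRRMMuRuRRMRuMuRu

Expanding RRMRuMuRu: R→Mu, R→Mu, M→RRM, R→Mu, u→Ru, M→RRM, u→Ru, R→Mu, u→Ru. Concatenated: Mu Mu RRM Mu Ru RRM Ru Mu Ru.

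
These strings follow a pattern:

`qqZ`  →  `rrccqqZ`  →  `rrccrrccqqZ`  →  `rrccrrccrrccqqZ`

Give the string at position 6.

rrccrrccrrccrrccrrccqqZ

The strings grow by a fixed prefix rrcc each time.
From rrccrrccrrccqqZ, 2 further steps: rrccrrccrrccqqZ → rrccrrccrrccrrccqqZ → (answer).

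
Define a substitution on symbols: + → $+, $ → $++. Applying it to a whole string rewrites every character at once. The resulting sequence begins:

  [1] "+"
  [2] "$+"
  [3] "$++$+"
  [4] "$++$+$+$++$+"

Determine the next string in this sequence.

Rewriting each symbol of $++$+$+$++$+: $→$++, +→$+, +→$+, $→$++, +→$+, $→$++, +→$+, $→$++, +→$+, +→$+, $→$++, +→$+, which concatenates to $++ $+ $+ $++ $+ $++ $+ $++ $+ $+ $++ $+.

$++$+$+$++$+$++$+$++$+$+$++$+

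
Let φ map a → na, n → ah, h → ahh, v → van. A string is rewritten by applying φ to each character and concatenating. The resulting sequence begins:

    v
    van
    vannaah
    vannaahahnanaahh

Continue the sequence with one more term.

Rewriting the 16 symbols of vannaahahnanaahh one by one yields van na ah ah na na ahh na ahh ah na ah na na ahh ahh; concatenated:

vannaahahnanaahhnaahhahnaahnanaahhahh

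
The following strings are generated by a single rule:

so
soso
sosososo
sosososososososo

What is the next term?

sosososososososososososososososo

Each string is two copies of the previous one concatenated.
One more doubling of sosososososososo gives the answer.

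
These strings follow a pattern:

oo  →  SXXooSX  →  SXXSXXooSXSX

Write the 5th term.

Every step adds SXX to the front and SX to the end of the previous string.
From SXXSXXooSXSX, 2 further steps: SXXSXXooSXSX → SXXSXXSXXooSXSXSX → (answer).

SXXSXXSXXSXXooSXSXSXSX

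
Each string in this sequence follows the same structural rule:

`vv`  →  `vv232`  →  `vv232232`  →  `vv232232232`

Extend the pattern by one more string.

The strings grow by a fixed suffix 232 each time.
Applying this once more to vv232232232:

vv232232232232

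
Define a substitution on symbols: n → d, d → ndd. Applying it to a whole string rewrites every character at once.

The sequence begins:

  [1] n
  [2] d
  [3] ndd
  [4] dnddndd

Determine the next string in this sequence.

ndddnddndddnddndd

Rewriting each symbol of dnddndd: d→ndd, n→d, d→ndd, d→ndd, n→d, d→ndd, d→ndd, which concatenates to ndd d ndd ndd d ndd ndd.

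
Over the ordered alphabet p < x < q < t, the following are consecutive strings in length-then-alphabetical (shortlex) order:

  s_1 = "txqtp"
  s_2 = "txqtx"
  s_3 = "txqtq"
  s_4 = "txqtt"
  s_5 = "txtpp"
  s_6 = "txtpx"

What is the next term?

Find the rightmost character of txtpx below t, bump it to the next letter, and reset everything to its right to p.

txtpq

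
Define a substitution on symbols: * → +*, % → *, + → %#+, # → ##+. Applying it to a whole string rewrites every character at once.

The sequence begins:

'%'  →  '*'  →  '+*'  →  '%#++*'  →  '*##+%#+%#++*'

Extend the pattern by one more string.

Expanding *##+%#+%#++*: *→+*, #→##+, #→##+, +→%#+, %→*, #→##+, +→%#+, %→*, #→##+, +→%#+, +→%#+, *→+*. Concatenated: +* ##+ ##+ %#+ * ##+ %#+ * ##+ %#+ %#+ +*.

+*##+##+%#+*##+%#+*##+%#+%#++*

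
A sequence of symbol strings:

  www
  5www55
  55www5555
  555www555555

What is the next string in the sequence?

Each term wraps the previous one in 5 on the left and 55 on the right.
One more step from 555www555555 gives the answer.

5555www55555555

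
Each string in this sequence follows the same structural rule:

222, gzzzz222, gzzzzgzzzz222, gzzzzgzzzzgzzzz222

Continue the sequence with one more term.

gzzzzgzzzzgzzzzgzzzz222

The strings grow by a fixed prefix gzzzz each time.
So the next term is gzzzz·gzzzzgzzzzgzzzz222.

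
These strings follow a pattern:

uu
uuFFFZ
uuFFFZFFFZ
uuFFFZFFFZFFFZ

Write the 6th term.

The strings grow by a fixed suffix FFFZ each time.
From uuFFFZFFFZFFFZ, 2 further steps: uuFFFZFFFZFFFZ → uuFFFZFFFZFFFZFFFZ → (answer).

uuFFFZFFFZFFFZFFFZFFFZ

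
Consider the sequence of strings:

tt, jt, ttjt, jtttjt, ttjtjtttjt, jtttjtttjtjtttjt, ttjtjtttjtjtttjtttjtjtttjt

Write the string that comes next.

jtttjtttjtjtttjtttjtjtttjtjtttjtttjtjtttjt

From term 3 onward, concatenate the second-to-last term with the last: tt·jt = ttjt, jt·ttjt = jtttjt, …
So term 8 is jtttjtttjtjtttjt·ttjtjtttjtjtttjtttjtjtttjt.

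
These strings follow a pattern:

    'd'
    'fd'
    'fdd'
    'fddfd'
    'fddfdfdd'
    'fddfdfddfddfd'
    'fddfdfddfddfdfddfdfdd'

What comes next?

fddfdfddfddfdfddfdfddfddfdfddfddfd

From term 3 onward, concatenate the last term with the second-to-last: fd·d = fdd, fdd·fd = fddfd, …
Continuing: fddfdfddfddfdfddfdfdd · fddfdfddfddfd gives term 8.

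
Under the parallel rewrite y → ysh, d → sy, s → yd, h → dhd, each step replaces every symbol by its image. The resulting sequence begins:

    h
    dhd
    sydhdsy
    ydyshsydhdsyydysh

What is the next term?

Applying the rule to each of the 17 symbols of ydyshsydhdsyydysh gives the pieces ysh sy ysh yd dhd yd ysh sy dhd sy yd ysh ysh sy ysh yd dhd, which concatenate to the answer.

yshsyyshyddhdydyshsydhdsyydyshyshsyyshyddhd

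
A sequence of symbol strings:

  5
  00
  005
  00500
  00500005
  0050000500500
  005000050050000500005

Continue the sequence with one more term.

Each term (from the third on) is the previous term followed by the one before it: term 3 = 00·5 = 005.
The next term joins 005000050050000500005 and 0050000500500.

0050000500500005000050050000500500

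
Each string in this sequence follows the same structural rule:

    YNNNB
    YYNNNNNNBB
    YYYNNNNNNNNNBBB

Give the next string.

The n-th term is n Y's then 3n N's then n B's (n = 1, 2, …).
At n = 4 the blocks have lengths 4, 12, 4.

YYYYNNNNNNNNNNNNBBBB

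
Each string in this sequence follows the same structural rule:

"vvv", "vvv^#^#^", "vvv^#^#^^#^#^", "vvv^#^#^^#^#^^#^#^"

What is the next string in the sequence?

vvv^#^#^^#^#^^#^#^^#^#^

Every step adds ^#^#^ to the end: s(k+1) = s(k)·^#^#^.
So the next term is vvv^#^#^^#^#^^#^#^·^#^#^.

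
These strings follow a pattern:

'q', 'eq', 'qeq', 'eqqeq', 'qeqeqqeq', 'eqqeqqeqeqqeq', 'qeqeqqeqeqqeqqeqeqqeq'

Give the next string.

From term 3 onward, concatenate the second-to-last term with the last: q·eq = qeq, eq·qeq = eqqeq, …
So term 8 is eqqeqqeqeqqeq·qeqeqqeqeqqeqqeqeqqeq.

eqqeqqeqeqqeqqeqeqqeqeqqeqqeqeqqeq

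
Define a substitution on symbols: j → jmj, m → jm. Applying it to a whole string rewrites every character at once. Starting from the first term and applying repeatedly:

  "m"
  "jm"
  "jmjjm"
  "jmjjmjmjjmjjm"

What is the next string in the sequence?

jmjjmjmjjmjjmjmjjmjmjjmjjmjmjjmjjm

Applying the rule to each of the 13 symbols of jmjjmjmjjmjjm gives the pieces jmj jm jmj jmj jm jmj jm jmj jmj jm jmj jmj jm, which concatenate to the answer.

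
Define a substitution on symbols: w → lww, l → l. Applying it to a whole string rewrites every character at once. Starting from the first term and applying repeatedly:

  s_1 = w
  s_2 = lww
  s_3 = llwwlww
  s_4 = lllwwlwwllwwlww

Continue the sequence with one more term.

llllwwlwwllwwlwwlllwwlwwllwwlww

Replace each of the 15 characters of lllwwlwwllwwlww in place — l l l lww lww l lww lww l l lww lww l lww lww — and concatenate.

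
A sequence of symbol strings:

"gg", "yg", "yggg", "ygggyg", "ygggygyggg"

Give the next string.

Each term (from the third on) is the previous term followed by the one before it: term 3 = yg·gg = yggg.
The next term joins ygggygyggg and ygggyg.

ygggygygggygggyg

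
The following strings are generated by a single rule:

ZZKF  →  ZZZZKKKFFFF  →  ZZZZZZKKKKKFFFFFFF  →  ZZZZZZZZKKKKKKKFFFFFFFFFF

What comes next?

ZZZZZZZZZZKKKKKKKKKFFFFFFFFFFFFF

Each string has the form Z^{2n} K^{2n-1} F^{3n-2} (n = 1, 2, …).
For the next term, n = 5, so the run lengths are 10, 9, 13.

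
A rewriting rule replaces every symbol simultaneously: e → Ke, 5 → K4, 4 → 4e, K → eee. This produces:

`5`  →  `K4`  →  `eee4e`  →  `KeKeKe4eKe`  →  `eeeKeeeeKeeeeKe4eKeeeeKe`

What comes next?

Rewriting the 24 symbols of eeeKeeeeKeeeeKe4eKeeeeKe one by one yields Ke Ke Ke eee Ke Ke Ke Ke eee Ke Ke Ke Ke eee Ke 4e Ke eee Ke Ke Ke Ke eee Ke; concatenated:

KeKeKeeeeKeKeKeKeeeeKeKeKeKeeeeKe4eKeeeeKeKeKeKeeeeKe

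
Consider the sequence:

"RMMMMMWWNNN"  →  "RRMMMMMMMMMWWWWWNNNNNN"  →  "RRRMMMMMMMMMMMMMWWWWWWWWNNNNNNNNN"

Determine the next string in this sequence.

The n-th term is n R's then 4n+1 M's then 3n-1 W's then 3n N's (n = 1, 2, …).
At n = 4 the blocks have lengths 4, 17, 11, 12.

RRRRMMMMMMMMMMMMMMMMMWWWWWWWWWWWNNNNNNNNNNNN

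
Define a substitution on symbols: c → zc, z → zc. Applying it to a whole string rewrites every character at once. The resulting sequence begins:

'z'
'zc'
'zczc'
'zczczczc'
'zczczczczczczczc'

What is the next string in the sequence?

Rewriting the 16 symbols of zczczczczczczczc one by one yields zc zc zc zc zc zc zc zc zc zc zc zc zc zc zc zc; concatenated:

zczczczczczczczczczczczczczczczc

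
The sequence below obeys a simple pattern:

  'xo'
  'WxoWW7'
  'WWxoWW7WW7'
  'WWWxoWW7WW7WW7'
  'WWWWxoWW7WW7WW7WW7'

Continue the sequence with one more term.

s(k+1) = W·s(k)·WW7, so each term gains W as a prefix and WW7 as a suffix.
One more step from WWWWxoWW7WW7WW7WW7 gives the answer.

WWWWWxoWW7WW7WW7WW7WW7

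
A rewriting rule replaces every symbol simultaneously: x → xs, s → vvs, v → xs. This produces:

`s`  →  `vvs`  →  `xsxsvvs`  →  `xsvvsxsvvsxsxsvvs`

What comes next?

xsvvsxsxsvvsxsvvsxsxsvvsxsvvsxsvvsxsxsvvs

φ(xsvvsxsvvsxsxsvvs) expands symbol-by-symbol to xs vvs xs xs vvs xs vvs xs xs vvs xs vvs xs vvs xs xs vvs; joining the 17 pieces gives the next term.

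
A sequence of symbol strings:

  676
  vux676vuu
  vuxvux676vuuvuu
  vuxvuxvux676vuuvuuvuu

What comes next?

Every step adds vux to the front and vuu to the end of the previous string.
One more step from vuxvuxvux676vuuvuuvuu gives the answer.

vuxvuxvuxvux676vuuvuuvuuvuu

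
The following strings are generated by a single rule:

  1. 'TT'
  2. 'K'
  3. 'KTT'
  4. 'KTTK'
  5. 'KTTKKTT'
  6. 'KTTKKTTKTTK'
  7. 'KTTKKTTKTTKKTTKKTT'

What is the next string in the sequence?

Each term (from the third on) is the previous term followed by the one before it: term 3 = K·TT = KTT.
Continuing: KTTKKTTKTTKKTTKKTT · KTTKKTTKTTK gives term 8.

KTTKKTTKTTKKTTKKTTKTTKKTTKTTK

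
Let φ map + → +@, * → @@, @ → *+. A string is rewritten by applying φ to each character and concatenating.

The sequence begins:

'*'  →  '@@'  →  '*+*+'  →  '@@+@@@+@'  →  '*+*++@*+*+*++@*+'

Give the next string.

Applying the rule to each of the 16 symbols of *+*++@*+*+*++@*+ gives the pieces @@ +@ @@ +@ +@ *+ @@ +@ @@ +@ @@ +@ +@ *+ @@ +@, which concatenate to the answer.

@@+@@@+@+@*+@@+@@@+@@@+@+@*+@@+@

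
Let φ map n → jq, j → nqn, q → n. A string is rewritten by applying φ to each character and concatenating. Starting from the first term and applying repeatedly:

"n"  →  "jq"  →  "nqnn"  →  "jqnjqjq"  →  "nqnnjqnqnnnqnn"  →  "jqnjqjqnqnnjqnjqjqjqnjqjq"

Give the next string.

Rewriting the 25 symbols of jqnjqjqnqnnjqnjqjqjqnjqjq one by one yields nqn n jq nqn n nqn n jq n jq jq nqn n jq nqn n nqn n nqn n jq nqn n nqn n; concatenated:

nqnnjqnqnnnqnnjqnjqjqnqnnjqnqnnnqnnnqnnjqnqnnnqnn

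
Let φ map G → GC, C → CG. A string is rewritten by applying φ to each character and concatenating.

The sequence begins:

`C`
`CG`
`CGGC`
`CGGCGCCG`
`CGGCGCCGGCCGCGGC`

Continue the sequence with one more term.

CGGCGCCGGCCGCGGCGCCGCGGCCGGCGCCG

φ(CGGCGCCGGCCGCGGC) expands symbol-by-symbol to CG GC GC CG GC CG CG GC GC CG CG GC CG GC GC CG; joining the 16 pieces gives the next term.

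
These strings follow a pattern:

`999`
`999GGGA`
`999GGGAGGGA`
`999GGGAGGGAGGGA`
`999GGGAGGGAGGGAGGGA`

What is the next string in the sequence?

999GGGAGGGAGGGAGGGAGGGA

The strings grow by a fixed suffix GGGA each time.
So the next term is 999GGGAGGGAGGGAGGGA·GGGA.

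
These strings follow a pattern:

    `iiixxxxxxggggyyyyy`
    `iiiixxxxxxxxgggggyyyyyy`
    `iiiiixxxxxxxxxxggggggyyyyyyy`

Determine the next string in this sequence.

iiiiiixxxxxxxxxxxxgggggggyyyyyyyy

Each string has the form i^{n} x^{2n} g^{n+1} y^{n+2}, where the shown terms are n = 3, 4, 5.
For the next term, n = 6, so the run lengths are 6, 12, 7, 8.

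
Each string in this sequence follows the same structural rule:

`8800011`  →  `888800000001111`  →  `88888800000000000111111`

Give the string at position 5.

888888888800000000000000000001111111111

Term n consists of 2n 8's, followed by 4n-1 0's, followed by 2n 1's (n = 1, 2, …).
At n = 5 the blocks have lengths 10, 19, 10.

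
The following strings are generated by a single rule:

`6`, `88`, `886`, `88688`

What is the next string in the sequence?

This is a Fibonacci-style word recurrence s(k) = s(k−1)·s(k−2): e.g. 88·6 = 886.
The next term joins 88688 and 886.

88688886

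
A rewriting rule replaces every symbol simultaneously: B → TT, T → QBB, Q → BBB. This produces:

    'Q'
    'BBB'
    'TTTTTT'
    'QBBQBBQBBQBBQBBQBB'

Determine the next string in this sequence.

Applying the rule to each of the 18 symbols of QBBQBBQBBQBBQBBQBB gives the pieces BBB TT TT BBB TT TT BBB TT TT BBB TT TT BBB TT TT BBB TT TT, which concatenate to the answer.

BBBTTTTBBBTTTTBBBTTTTBBBTTTTBBBTTTTBBBTTTT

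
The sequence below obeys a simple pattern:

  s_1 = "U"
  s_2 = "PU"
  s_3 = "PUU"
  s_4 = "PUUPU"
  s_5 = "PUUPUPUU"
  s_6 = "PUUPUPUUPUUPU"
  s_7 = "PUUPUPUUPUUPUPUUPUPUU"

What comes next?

PUUPUPUUPUUPUPUUPUPUUPUUPUPUUPUUPU

Each term (from the third on) is the previous term followed by the one before it: term 3 = PU·U = PUU.
Continuing: PUUPUPUUPUUPUPUUPUPUU · PUUPUPUUPUUPU gives term 8.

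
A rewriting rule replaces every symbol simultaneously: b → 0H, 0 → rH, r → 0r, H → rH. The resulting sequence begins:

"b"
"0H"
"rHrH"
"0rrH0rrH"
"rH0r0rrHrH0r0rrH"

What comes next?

0rrHrH0rrH0r0rrH0rrHrH0rrH0r0rrH

Applying the rule to each of the 16 symbols of rH0r0rrHrH0r0rrH gives the pieces 0r rH rH 0r rH 0r 0r rH 0r rH rH 0r rH 0r 0r rH, which concatenate to the answer.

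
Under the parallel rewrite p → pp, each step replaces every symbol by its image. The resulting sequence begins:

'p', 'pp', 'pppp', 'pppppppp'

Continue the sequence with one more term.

pppppppppppppppp

Expanding pppppppp: p→pp, p→pp, p→pp, p→pp, p→pp, p→pp, p→pp, p→pp. Concatenated: pp pp pp pp pp pp pp pp.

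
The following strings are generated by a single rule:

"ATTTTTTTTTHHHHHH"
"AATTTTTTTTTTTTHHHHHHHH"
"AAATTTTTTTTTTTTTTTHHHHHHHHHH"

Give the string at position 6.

AAAAAATTTTTTTTTTTTTTTTTTTTTTTTHHHHHHHHHHHHHHHH

Each string has the form A^{n-2} T^{3n} H^{2n}, where the shown terms are n = 3, 4, 5.
At n = 8 the blocks have lengths 6, 24, 16.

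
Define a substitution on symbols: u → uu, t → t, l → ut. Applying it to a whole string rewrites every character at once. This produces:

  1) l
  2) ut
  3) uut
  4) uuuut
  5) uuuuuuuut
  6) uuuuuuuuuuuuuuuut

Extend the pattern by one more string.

uuuuuuuuuuuuuuuuuuuuuuuuuuuuuuuut

φ(uuuuuuuuuuuuuuuut) expands symbol-by-symbol to uu uu uu uu uu uu uu uu uu uu uu uu uu uu uu uu t; joining the 17 pieces gives the next term.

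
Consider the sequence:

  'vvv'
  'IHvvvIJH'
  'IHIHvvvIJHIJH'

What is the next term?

Every step adds IH to the front and IJH to the end of the previous string.
One more step from IHIHvvvIJHIJH gives the answer.

IHIHIHvvvIJHIJHIJH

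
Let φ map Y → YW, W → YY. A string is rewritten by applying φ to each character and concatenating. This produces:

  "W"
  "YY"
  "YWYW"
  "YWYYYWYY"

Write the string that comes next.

Apply φ to YWYYYWYY symbol by symbol: Y→YW, W→YY, Y→YW, Y→YW, Y→YW, W→YY, Y→YW, Y→YW; joined: YW YY YW YW YW YY YW YW.

YWYYYWYWYWYYYWYW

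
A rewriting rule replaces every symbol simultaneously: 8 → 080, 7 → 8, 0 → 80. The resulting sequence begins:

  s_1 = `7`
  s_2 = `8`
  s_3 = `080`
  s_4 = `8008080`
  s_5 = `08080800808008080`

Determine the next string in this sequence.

φ(08080800808008080) expands symbol-by-symbol to 80 080 80 080 80 080 80 80 080 80 080 80 80 080 80 080 80; joining the 17 pieces gives the next term.

80080800808008080800808008080800808008080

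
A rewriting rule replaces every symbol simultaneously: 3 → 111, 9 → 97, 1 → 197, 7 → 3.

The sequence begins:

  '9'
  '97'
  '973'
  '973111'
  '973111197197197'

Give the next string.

Applying the rule to each of the 15 symbols of 973111197197197 gives the pieces 97 3 111 197 197 197 197 97 3 197 97 3 197 97 3, which concatenate to the answer.

973111197197197197973197973197973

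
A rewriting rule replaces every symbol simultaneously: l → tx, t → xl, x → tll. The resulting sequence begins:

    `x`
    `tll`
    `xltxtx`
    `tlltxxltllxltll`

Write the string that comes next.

Rewriting the 15 symbols of tlltxxltllxltll one by one yields xl tx tx xl tll tll tx xl tx tx tll tx xl tx tx; concatenated:

xltxtxxltlltlltxxltxtxtlltxxltxtx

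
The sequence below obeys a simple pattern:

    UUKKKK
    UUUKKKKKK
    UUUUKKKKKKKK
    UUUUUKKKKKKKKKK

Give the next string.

UUUUUUKKKKKKKKKKKK

Term n consists of n U's, followed by 2n K's, where the shown terms are n = 2, 3, 4, 5.
At n = 6 the blocks have lengths 6, 12.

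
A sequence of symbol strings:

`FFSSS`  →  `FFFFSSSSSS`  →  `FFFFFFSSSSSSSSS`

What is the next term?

FFFFFFFFSSSSSSSSSSSS

Term n consists of 2n F's, followed by 3n S's (n = 1, 2, …).
For the next term, n = 4, so the run lengths are 8, 12.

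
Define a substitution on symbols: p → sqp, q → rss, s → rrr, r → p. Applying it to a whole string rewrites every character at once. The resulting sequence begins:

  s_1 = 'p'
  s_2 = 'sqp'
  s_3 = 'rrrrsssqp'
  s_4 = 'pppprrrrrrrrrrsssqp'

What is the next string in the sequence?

Rewriting the 19 symbols of pppprrrrrrrrrrsssqp one by one yields sqp sqp sqp sqp p p p p p p p p p p rrr rrr rrr rss sqp; concatenated:

sqpsqpsqpsqppppppppppprrrrrrrrrrsssqp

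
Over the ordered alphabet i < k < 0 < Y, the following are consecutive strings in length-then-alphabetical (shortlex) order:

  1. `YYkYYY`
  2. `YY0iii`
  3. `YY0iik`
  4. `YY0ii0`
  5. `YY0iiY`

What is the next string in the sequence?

Find the rightmost character of YY0iiY below Y, bump it to the next letter, and reset everything to its right to i.

YY0iki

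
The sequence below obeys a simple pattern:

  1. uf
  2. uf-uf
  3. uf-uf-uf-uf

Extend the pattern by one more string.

uf-uf-uf-uf-uf-uf-uf-uf

Every step duplicates the string with '-' between the halves.
One more doubling of uf-uf-uf-uf gives the answer.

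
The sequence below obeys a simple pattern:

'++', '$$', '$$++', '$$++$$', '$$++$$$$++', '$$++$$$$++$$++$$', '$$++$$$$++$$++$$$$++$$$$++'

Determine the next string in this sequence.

From term 3 onward, concatenate the last term with the second-to-last: $$·++ = $$++, $$++·$$ = $$++$$, …
The next term joins $$++$$$$++$$++$$$$++$$$$++ and $$++$$$$++$$++$$.

$$++$$$$++$$++$$$$++$$$$++$$++$$$$++$$++$$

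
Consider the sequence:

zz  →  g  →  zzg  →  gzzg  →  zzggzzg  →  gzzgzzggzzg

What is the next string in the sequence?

From term 3 onward, concatenate the second-to-last term with the last: zz·g = zzg, g·zzg = gzzg, …
So term 7 is zzggzzg·gzzgzzggzzg.

zzggzzggzzgzzggzzg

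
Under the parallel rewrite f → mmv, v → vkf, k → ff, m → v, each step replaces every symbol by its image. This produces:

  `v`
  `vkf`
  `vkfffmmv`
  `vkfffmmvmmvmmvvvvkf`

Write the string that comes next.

Replace each of the 19 characters of vkfffmmvmmvmmvvvvkf in place — vkf ff mmv mmv mmv v v vkf v v vkf v v vkf vkf vkf vkf ff mmv — and concatenate.

vkfffmmvmmvmmvvvvkfvvvkfvvvkfvkfvkfvkfffmmv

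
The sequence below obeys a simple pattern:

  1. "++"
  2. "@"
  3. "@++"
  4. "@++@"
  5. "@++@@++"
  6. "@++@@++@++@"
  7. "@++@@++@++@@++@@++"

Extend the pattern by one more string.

@++@@++@++@@++@@++@++@@++@++@

Each term (from the third on) is the previous term followed by the one before it: term 3 = @·++ = @++.
Continuing: @++@@++@++@@++@@++ · @++@@++@++@ gives term 8.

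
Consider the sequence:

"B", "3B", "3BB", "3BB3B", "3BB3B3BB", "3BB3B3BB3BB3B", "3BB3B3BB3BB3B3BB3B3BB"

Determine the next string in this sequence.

From term 3 onward, concatenate the last term with the second-to-last: 3B·B = 3BB, 3BB·3B = 3BB3B, …
Continuing: 3BB3B3BB3BB3B3BB3B3BB · 3BB3B3BB3BB3B gives term 8.

3BB3B3BB3BB3B3BB3B3BB3BB3B3BB3BB3B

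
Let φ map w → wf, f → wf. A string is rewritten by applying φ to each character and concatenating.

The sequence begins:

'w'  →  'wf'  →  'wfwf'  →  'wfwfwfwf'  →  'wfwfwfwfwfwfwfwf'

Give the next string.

wfwfwfwfwfwfwfwfwfwfwfwfwfwfwfwf

Applying the rule to each of the 16 symbols of wfwfwfwfwfwfwfwf gives the pieces wf wf wf wf wf wf wf wf wf wf wf wf wf wf wf wf, which concatenate to the answer.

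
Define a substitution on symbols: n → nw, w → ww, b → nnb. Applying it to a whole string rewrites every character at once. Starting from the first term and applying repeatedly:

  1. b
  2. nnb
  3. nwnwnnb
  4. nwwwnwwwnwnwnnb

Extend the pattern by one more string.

nwwwwwwwnwwwwwwwnwwwnwwwnwnwnnb

φ(nwwwnwwwnwnwnnb) expands symbol-by-symbol to nw ww ww ww nw ww ww ww nw ww nw ww nw nw nnb; joining the 15 pieces gives the next term.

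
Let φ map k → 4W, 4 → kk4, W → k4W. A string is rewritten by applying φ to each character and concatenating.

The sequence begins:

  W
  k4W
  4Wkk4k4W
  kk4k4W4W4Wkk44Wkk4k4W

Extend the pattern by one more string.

4W4Wkk44Wkk4k4Wkk4k4Wkk4k4W4W4Wkk4kk4k4W4W4Wkk44Wkk4k4W

Applying the rule to each of the 21 symbols of kk4k4W4W4Wkk44Wkk4k4W gives the pieces 4W 4W kk4 4W kk4 k4W kk4 k4W kk4 k4W 4W 4W kk4 kk4 k4W 4W 4W kk4 4W kk4 k4W, which concatenate to the answer.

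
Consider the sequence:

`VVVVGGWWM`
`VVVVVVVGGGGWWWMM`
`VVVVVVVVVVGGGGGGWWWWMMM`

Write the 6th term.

The n-th term is 3n+1 V's then 2n G's then n+1 W's then n M's (n = 1, 2, …).
Setting n = 6 gives 19, 12, 7, 6 characters in each block.

VVVVVVVVVVVVVVVVVVVGGGGGGGGGGGGWWWWWWWMMMMMM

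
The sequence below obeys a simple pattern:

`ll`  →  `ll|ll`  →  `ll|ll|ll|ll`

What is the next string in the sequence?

Every step duplicates the string with '|' between the halves.
Doubling ll|ll|ll|ll with '|' between the halves:

ll|ll|ll|ll|ll|ll|ll|ll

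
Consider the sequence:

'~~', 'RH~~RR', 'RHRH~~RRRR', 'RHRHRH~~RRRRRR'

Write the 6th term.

RHRHRHRHRH~~RRRRRRRRRR

Each term wraps the previous one in RH on the left and RR on the right.
From RHRHRH~~RRRRRR, 2 further steps: RHRHRH~~RRRRRR → RHRHRHRH~~RRRRRRRR → (answer).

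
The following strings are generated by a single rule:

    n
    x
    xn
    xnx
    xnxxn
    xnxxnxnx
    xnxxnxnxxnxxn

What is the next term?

Each term (from the third on) is the previous term followed by the one before it: term 3 = x·n = xn.
The next term joins xnxxnxnxxnxxn and xnxxnxnx.

xnxxnxnxxnxxnxnxxnxnx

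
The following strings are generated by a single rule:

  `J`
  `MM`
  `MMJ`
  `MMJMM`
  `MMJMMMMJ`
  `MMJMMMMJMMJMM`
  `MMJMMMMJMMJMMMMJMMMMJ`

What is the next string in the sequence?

MMJMMMMJMMJMMMMJMMMMJMMJMMMMJMMJMM

This is a Fibonacci-style word recurrence s(k) = s(k−1)·s(k−2): e.g. MM·J = MMJ.
Continuing: MMJMMMMJMMJMMMMJMMMMJ · MMJMMMMJMMJMM gives term 8.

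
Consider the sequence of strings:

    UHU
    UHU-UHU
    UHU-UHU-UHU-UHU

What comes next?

Each string is two copies of the previous one joined by '-'.
One more doubling of UHU-UHU-UHU-UHU gives the answer.

UHU-UHU-UHU-UHU-UHU-UHU-UHU-UHU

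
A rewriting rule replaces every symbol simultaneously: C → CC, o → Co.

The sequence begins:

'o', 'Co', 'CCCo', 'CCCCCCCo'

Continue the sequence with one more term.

CCCCCCCCCCCCCCCo

Expanding CCCCCCCo: C→CC, C→CC, C→CC, C→CC, C→CC, C→CC, C→CC, o→Co. Concatenated: CC CC CC CC CC CC CC Co.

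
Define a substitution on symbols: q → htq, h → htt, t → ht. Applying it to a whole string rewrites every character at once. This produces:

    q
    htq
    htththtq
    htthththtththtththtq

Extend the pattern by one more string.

Applying the rule to each of the 20 symbols of htthththtththtththtq gives the pieces htt ht ht htt ht htt ht htt ht ht htt ht htt ht ht htt ht htt ht htq, which concatenate to the answer.

htthththtththtththtthththtththtthththtththtththtq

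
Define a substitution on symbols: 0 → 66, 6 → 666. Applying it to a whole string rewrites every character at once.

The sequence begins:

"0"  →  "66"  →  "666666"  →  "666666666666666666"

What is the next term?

Applying the rule to each of the 18 symbols of 666666666666666666 gives the pieces 666 666 666 666 666 666 666 666 666 666 666 666 666 666 666 666 666 666, which concatenate to the answer.

666666666666666666666666666666666666666666666666666666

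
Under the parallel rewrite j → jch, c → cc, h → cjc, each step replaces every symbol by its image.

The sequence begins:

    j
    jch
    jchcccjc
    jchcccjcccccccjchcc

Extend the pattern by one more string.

jchcccjcccccccjchccccccccccccccjchcccjccccc

φ(jchcccjcccccccjchcc) expands symbol-by-symbol to jch cc cjc cc cc cc jch cc cc cc cc cc cc cc jch cc cjc cc cc; joining the 19 pieces gives the next term.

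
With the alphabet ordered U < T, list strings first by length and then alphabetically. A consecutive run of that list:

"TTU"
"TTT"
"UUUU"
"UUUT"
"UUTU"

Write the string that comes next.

The successor of UUTU increments the rightmost position that isn't already T and resets every position after it to U.

UUTT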